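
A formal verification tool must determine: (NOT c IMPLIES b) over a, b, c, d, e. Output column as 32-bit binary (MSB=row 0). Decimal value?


Formula: (NOT c IMPLIES b) over a, b, c, d, e (32 rows)
Evaluate each row (bits = a,b,c,d,e, MSB first):
  row 0 [00000]: (NOT 0 IMPLIES 0) -> 0
  row 1 [00001]: (NOT 0 IMPLIES 0) -> 0
  row 2 [00010]: (NOT 0 IMPLIES 0) -> 0
  row 3 [00011]: (NOT 0 IMPLIES 0) -> 0
  row 4 [00100]: (NOT 1 IMPLIES 0) -> 1
  row 5 [00101]: (NOT 1 IMPLIES 0) -> 1
  row 6 [00110]: (NOT 1 IMPLIES 0) -> 1
  row 7 [00111]: (NOT 1 IMPLIES 0) -> 1
  row 8 [01000]: (NOT 0 IMPLIES 1) -> 1
  row 9 [01001]: (NOT 0 IMPLIES 1) -> 1
  row 10 [01010]: (NOT 0 IMPLIES 1) -> 1
  row 11 [01011]: (NOT 0 IMPLIES 1) -> 1
  row 12 [01100]: (NOT 1 IMPLIES 1) -> 1
  row 13 [01101]: (NOT 1 IMPLIES 1) -> 1
  row 14 [01110]: (NOT 1 IMPLIES 1) -> 1
  row 15 [01111]: (NOT 1 IMPLIES 1) -> 1
  row 16 [10000]: (NOT 0 IMPLIES 0) -> 0
  row 17 [10001]: (NOT 0 IMPLIES 0) -> 0
  row 18 [10010]: (NOT 0 IMPLIES 0) -> 0
  row 19 [10011]: (NOT 0 IMPLIES 0) -> 0
  row 20 [10100]: (NOT 1 IMPLIES 0) -> 1
  row 21 [10101]: (NOT 1 IMPLIES 0) -> 1
  row 22 [10110]: (NOT 1 IMPLIES 0) -> 1
  row 23 [10111]: (NOT 1 IMPLIES 0) -> 1
  row 24 [11000]: (NOT 0 IMPLIES 1) -> 1
  row 25 [11001]: (NOT 0 IMPLIES 1) -> 1
  row 26 [11010]: (NOT 0 IMPLIES 1) -> 1
  row 27 [11011]: (NOT 0 IMPLIES 1) -> 1
  row 28 [11100]: (NOT 1 IMPLIES 1) -> 1
  row 29 [11101]: (NOT 1 IMPLIES 1) -> 1
  row 30 [11110]: (NOT 1 IMPLIES 1) -> 1
  row 31 [11111]: (NOT 1 IMPLIES 1) -> 1
Full result column, 4 rows per line (a,b,c fixed per line; d,e runs 00..11 left to right):
  rows 0-3 [a,b,c=000]: 0000  = hex 0
  rows 4-7 [a,b,c=001]: 1111  = hex F
  rows 8-11 [a,b,c=010]: 1111  = hex F
  rows 12-15 [a,b,c=011]: 1111  = hex F
  rows 16-19 [a,b,c=100]: 0000  = hex 0
  rows 20-23 [a,b,c=101]: 1111  = hex F
  rows 24-27 [a,b,c=110]: 1111  = hex F
  rows 28-31 [a,b,c=111]: 1111  = hex F
Output column (row 0 .. row 31) = 00001111111111110000111111111111
Output column grouped in 4s = 0000 1111 1111 1111 0000 1111 1111 1111 = 0x0FFF0FFF
Convert to decimal digit by digit (value = value*16 + digit):
  0 -> 0
  0*16 + 15 (F) = 15
  15*16 + 15 (F) = 255
  255*16 + 15 (F) = 4095
  4095*16 + 0 = 65520
  65520*16 + 15 (F) = 1048335
  1048335*16 + 15 (F) = 16773375
  16773375*16 + 15 (F) = 268374015
Decimal = 268374015

268374015


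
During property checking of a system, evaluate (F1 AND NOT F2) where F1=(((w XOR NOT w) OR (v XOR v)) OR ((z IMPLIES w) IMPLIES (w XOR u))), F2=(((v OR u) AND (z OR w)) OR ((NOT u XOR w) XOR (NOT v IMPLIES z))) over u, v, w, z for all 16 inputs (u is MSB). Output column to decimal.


F1 = (((w XOR NOT w) OR (v XOR v)) OR ((z IMPLIES w) IMPLIES (w XOR u)))
F2 = (((v OR u) AND (z OR w)) OR ((NOT u XOR w) XOR (NOT v IMPLIES z)))
Counterexample to F1=>F2 is where F1=1 and F2=0.
Evaluate each row (bits = u,v,w,z, MSB first):
  row 0 [0000]: F1=1 F2=1 -> F1&~F2 -> 0
  row 1 [0001]: F1=1 F2=0 -> F1&~F2 -> 1
  row 2 [0010]: F1=1 F2=0 -> F1&~F2 -> 1
  row 3 [0011]: F1=1 F2=1 -> F1&~F2 -> 0
  row 4 [0100]: F1=1 F2=0 -> F1&~F2 -> 1
  row 5 [0101]: F1=1 F2=1 -> F1&~F2 -> 0
  row 6 [0110]: F1=1 F2=1 -> F1&~F2 -> 0
  row 7 [0111]: F1=1 F2=1 -> F1&~F2 -> 0
  row 8 [1000]: F1=1 F2=0 -> F1&~F2 -> 1
  row 9 [1001]: F1=1 F2=1 -> F1&~F2 -> 0
  row 10 [1010]: F1=1 F2=1 -> F1&~F2 -> 0
  row 11 [1011]: F1=1 F2=1 -> F1&~F2 -> 0
  row 12 [1100]: F1=1 F2=1 -> F1&~F2 -> 0
  row 13 [1101]: F1=1 F2=1 -> F1&~F2 -> 0
  row 14 [1110]: F1=1 F2=1 -> F1&~F2 -> 0
  row 15 [1111]: F1=1 F2=1 -> F1&~F2 -> 0
Full result column, 4 rows per line (u,v fixed per line; w,z runs 00..11 left to right):
  rows 0-3 [u,v=00]: 0110  = hex 6
  rows 4-7 [u,v=01]: 1000  = hex 8
  rows 8-11 [u,v=10]: 1000  = hex 8
  rows 12-15 [u,v=11]: 0000  = hex 0
Counterexample vector (row 0 .. row 15) = 0110100010000000
Output column grouped in 4s = 0110 1000 1000 0000 = 0x6880
Convert to decimal digit by digit (value = value*16 + digit):
  6 -> 6
  6*16 + 8 = 104
  104*16 + 8 = 1672
  1672*16 + 0 = 26752
Decimal = 26752

26752


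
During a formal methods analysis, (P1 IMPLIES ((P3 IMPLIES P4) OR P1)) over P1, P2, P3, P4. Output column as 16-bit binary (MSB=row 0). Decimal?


Formula: (P1 IMPLIES ((P3 IMPLIES P4) OR P1)) over P1, P2, P3, P4 (16 rows)
Evaluate each row (bits = P1,P2,P3,P4, MSB first):
  row 0 [0000]: (0 IMPLIES ((0 IMPLIES 0) OR 0)) -> 1
  row 1 [0001]: (0 IMPLIES ((0 IMPLIES 1) OR 0)) -> 1
  row 2 [0010]: (0 IMPLIES ((1 IMPLIES 0) OR 0)) -> 1
  row 3 [0011]: (0 IMPLIES ((1 IMPLIES 1) OR 0)) -> 1
  row 4 [0100]: (0 IMPLIES ((0 IMPLIES 0) OR 0)) -> 1
  row 5 [0101]: (0 IMPLIES ((0 IMPLIES 1) OR 0)) -> 1
  row 6 [0110]: (0 IMPLIES ((1 IMPLIES 0) OR 0)) -> 1
  row 7 [0111]: (0 IMPLIES ((1 IMPLIES 1) OR 0)) -> 1
  row 8 [1000]: (1 IMPLIES ((0 IMPLIES 0) OR 1)) -> 1
  row 9 [1001]: (1 IMPLIES ((0 IMPLIES 1) OR 1)) -> 1
  row 10 [1010]: (1 IMPLIES ((1 IMPLIES 0) OR 1)) -> 1
  row 11 [1011]: (1 IMPLIES ((1 IMPLIES 1) OR 1)) -> 1
  row 12 [1100]: (1 IMPLIES ((0 IMPLIES 0) OR 1)) -> 1
  row 13 [1101]: (1 IMPLIES ((0 IMPLIES 1) OR 1)) -> 1
  row 14 [1110]: (1 IMPLIES ((1 IMPLIES 0) OR 1)) -> 1
  row 15 [1111]: (1 IMPLIES ((1 IMPLIES 1) OR 1)) -> 1
Full result column, 4 rows per line (P1,P2 fixed per line; P3,P4 runs 00..11 left to right):
  rows 0-3 [P1,P2=00]: 1111  = hex F
  rows 4-7 [P1,P2=01]: 1111  = hex F
  rows 8-11 [P1,P2=10]: 1111  = hex F
  rows 12-15 [P1,P2=11]: 1111  = hex F
Output column (row 0 .. row 15) = 1111111111111111
Output column grouped in 4s = 1111 1111 1111 1111 = 0xFFFF
Convert to decimal digit by digit (value = value*16 + digit):
  F -> 15
  15*16 + 15 (F) = 255
  255*16 + 15 (F) = 4095
  4095*16 + 15 (F) = 65535
Decimal = 65535

65535


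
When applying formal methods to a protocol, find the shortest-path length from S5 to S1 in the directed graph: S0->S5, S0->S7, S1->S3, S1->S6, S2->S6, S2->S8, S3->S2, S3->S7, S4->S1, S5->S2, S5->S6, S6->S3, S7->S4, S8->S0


BFS layer-by-layer from S5:
  dist 0: {S5}
  dist 1: {S2, S6}
  dist 2: {S3, S8}
  dist 3: {S0, S7}
  dist 4: {S4}
  dist 5: {S1}
  -> S1 reached at distance 5
Shortest path length = 5

5


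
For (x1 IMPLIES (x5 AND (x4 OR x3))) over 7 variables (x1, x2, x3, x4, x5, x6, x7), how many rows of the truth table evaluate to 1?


Formula: (x1 IMPLIES (x5 AND (x4 OR x3))) over 7 vars (128 rows)
Evaluate each row (x1, x2, x3, x4, x5, x6, x7 as bits, MSB first):
  row 0 [0000000]: (0 IMPLIES (0 AND (0 OR 0))) -> 1
  row 1 [0000001]: (0 IMPLIES (0 AND (0 OR 0))) -> 1
  row 2 [0000010]: (0 IMPLIES (0 AND (0 OR 0))) -> 1
  row 3 [0000011]: (0 IMPLIES (0 AND (0 OR 0))) -> 1
  row 4 [0000100]: (0 IMPLIES (1 AND (0 OR 0))) -> 1
  (every remaining row is evaluated the same way; all 128 results are listed next)
Full result column, 8 rows per line (x1,x2,x3,x4 fixed per line; x5,x6,x7 runs 000..111 left to right):
  rows 0-7 [x1,x2,x3,x4=0000]: 11111111  (ones: 8)
  rows 8-15 [x1,x2,x3,x4=0001]: 11111111  (ones: 8)
  rows 16-23 [x1,x2,x3,x4=0010]: 11111111  (ones: 8)
  rows 24-31 [x1,x2,x3,x4=0011]: 11111111  (ones: 8)
  rows 32-39 [x1,x2,x3,x4=0100]: 11111111  (ones: 8)
  rows 40-47 [x1,x2,x3,x4=0101]: 11111111  (ones: 8)
  rows 48-55 [x1,x2,x3,x4=0110]: 11111111  (ones: 8)
  rows 56-63 [x1,x2,x3,x4=0111]: 11111111  (ones: 8)
  rows 64-71 [x1,x2,x3,x4=1000]: 00000000  (ones: 0)
  rows 72-79 [x1,x2,x3,x4=1001]: 00001111  (ones: 4)
  rows 80-87 [x1,x2,x3,x4=1010]: 00001111  (ones: 4)
  rows 88-95 [x1,x2,x3,x4=1011]: 00001111  (ones: 4)
  rows 96-103 [x1,x2,x3,x4=1100]: 00000000  (ones: 0)
  rows 104-111 [x1,x2,x3,x4=1101]: 00001111  (ones: 4)
  rows 112-119 [x1,x2,x3,x4=1110]: 00001111  (ones: 4)
  rows 120-127 [x1,x2,x3,x4=1111]: 00001111  (ones: 4)
Count of 1-rows = 8+8+8+8+8+8+8+8+0+4+4+4+0+4+4+4 = 88

88


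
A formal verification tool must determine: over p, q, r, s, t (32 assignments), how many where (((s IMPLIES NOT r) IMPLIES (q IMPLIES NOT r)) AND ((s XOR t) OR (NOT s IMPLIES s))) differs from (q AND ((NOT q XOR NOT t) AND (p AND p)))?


F1 = (((s IMPLIES NOT r) IMPLIES (q IMPLIES NOT r)) AND ((s XOR t) OR (NOT s IMPLIES s)))
F2 = (q AND ((NOT q XOR NOT t) AND (p AND p)))
Evaluate both on each of 32 rows (bits = p,q,r,s,t):
  row 0 [00000]: F1=0 F2=0 -> 0
  row 1 [00001]: F1=1 F2=0 (differ) -> 1
  row 2 [00010]: F1=1 F2=0 (differ) -> 1
  row 3 [00011]: F1=1 F2=0 (differ) -> 1
  row 4 [00100]: F1=0 F2=0 -> 0
  row 5 [00101]: F1=1 F2=0 (differ) -> 1
  row 6 [00110]: F1=1 F2=0 (differ) -> 1
  row 7 [00111]: F1=1 F2=0 (differ) -> 1
  row 8 [01000]: F1=0 F2=0 -> 0
  row 9 [01001]: F1=1 F2=0 (differ) -> 1
  row 10 [01010]: F1=1 F2=0 (differ) -> 1
  row 11 [01011]: F1=1 F2=0 (differ) -> 1
  row 12 [01100]: F1=0 F2=0 -> 0
  row 13 [01101]: F1=0 F2=0 -> 0
  row 14 [01110]: F1=1 F2=0 (differ) -> 1
  row 15 [01111]: F1=1 F2=0 (differ) -> 1
  row 16 [10000]: F1=0 F2=0 -> 0
  row 17 [10001]: F1=1 F2=0 (differ) -> 1
  row 18 [10010]: F1=1 F2=0 (differ) -> 1
  row 19 [10011]: F1=1 F2=0 (differ) -> 1
  row 20 [10100]: F1=0 F2=0 -> 0
  row 21 [10101]: F1=1 F2=0 (differ) -> 1
  row 22 [10110]: F1=1 F2=0 (differ) -> 1
  row 23 [10111]: F1=1 F2=0 (differ) -> 1
  row 24 [11000]: F1=0 F2=1 (differ) -> 1
  row 25 [11001]: F1=1 F2=0 (differ) -> 1
  row 26 [11010]: F1=1 F2=1 -> 0
  row 27 [11011]: F1=1 F2=0 (differ) -> 1
  row 28 [11100]: F1=0 F2=1 (differ) -> 1
  row 29 [11101]: F1=0 F2=0 -> 0
  row 30 [11110]: F1=1 F2=1 -> 0
  row 31 [11111]: F1=1 F2=0 (differ) -> 1
Full result column, 8 rows per line (p,q fixed per line; r,s,t runs 000..111 left to right):
  rows 0-7 [p,q=00]: 01110111  (ones: 6)
  rows 8-15 [p,q=01]: 01110011  (ones: 5)
  rows 16-23 [p,q=10]: 01110111  (ones: 6)
  rows 24-31 [p,q=11]: 11011001  (ones: 5)
Disagreements = 6+5+6+5 = 22

22


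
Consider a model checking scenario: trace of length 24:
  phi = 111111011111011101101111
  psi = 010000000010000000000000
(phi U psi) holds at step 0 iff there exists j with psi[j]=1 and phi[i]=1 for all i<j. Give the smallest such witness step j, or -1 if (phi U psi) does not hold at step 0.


(phi U psi) at 0: need smallest j with psi[j]=1 and phi[i]=1 for all i in [0,j).
Scan from step 0:
  step 0: phi=1, psi=0 -> continue
  step 1: psi=1 and phi held for [0,1) -> witness found
Witness step = 1

1


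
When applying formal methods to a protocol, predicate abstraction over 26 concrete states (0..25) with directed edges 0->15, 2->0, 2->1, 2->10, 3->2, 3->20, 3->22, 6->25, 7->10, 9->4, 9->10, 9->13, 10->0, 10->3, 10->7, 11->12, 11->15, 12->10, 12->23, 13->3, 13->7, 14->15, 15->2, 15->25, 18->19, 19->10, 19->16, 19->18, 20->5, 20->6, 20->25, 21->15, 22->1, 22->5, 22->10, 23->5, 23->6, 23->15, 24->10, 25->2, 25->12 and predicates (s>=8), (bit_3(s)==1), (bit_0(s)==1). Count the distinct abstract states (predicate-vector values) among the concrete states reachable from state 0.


BFS from 0:
Concrete reachable: {0, 1, 2, 3, 5, 6, 7, 10, 12, 15, 20, 22, 23, 25}
Abstract via predicates (s>=8), (bit_3(s)==1), (bit_0(s)==1):
  (0,0,0) <- {0, 2, 6}
  (0,0,1) <- {1, 3, 5, 7}
  (1,0,0) <- {20, 22}
  (1,0,1) <- {23}
  (1,1,0) <- {10, 12}
  (1,1,1) <- {15, 25}
Distinct abstract states = 6

6


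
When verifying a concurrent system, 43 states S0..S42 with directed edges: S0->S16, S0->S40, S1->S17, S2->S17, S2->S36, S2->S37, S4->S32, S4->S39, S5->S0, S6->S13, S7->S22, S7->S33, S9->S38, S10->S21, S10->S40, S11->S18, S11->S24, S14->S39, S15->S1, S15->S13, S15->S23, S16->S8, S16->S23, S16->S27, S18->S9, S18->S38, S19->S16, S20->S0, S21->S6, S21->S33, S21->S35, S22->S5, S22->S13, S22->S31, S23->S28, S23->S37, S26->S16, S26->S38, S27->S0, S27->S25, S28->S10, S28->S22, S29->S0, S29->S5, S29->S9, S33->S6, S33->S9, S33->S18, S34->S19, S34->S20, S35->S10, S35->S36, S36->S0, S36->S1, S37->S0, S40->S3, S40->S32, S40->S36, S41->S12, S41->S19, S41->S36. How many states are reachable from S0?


BFS from S0:
  layer 0: {S0}
  layer 1: {S16, S40}
  layer 2: {S3, S8, S23, S27, S32, S36}
  layer 3: {S1, S25, S28, S37}
  layer 4: {S10, S17, S22}
  layer 5: {S5, S13, S21, S31}
  layer 6: {S6, S33, S35}
  layer 7: {S9, S18}
  layer 8: {S38}
Reachable set: {S0, S1, S3, S5, S6, S8, S9, S10, S13, S16, S17, S18, S21, S22, S23, S25, S27, S28, S31, S32, S33, S35, S36, S37, S38, S40}
Count = 26

26


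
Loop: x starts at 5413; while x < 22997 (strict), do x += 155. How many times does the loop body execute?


Step 1: x goes from 5413 toward 22997 by 155; the body runs while x<22997, so iterations = ceil((bound-start)/step)
Step 2: Distance=17584
Step 3: ceil(17584/155)=114

114


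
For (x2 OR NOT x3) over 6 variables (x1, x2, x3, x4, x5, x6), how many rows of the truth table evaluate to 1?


Formula: (x2 OR NOT x3) over 6 vars (64 rows)
Evaluate each row (x1, x2, x3, x4, x5, x6 as bits, MSB first):
  row 0 [000000]: (0 OR NOT 0) -> 1
  row 1 [000001]: (0 OR NOT 0) -> 1
  row 2 [000010]: (0 OR NOT 0) -> 1
  row 3 [000011]: (0 OR NOT 0) -> 1
  row 4 [000100]: (0 OR NOT 0) -> 1
  (every remaining row is evaluated the same way; all 64 results are listed next)
Full result column, 8 rows per line (x1,x2,x3 fixed per line; x4,x5,x6 runs 000..111 left to right):
  rows 0-7 [x1,x2,x3=000]: 11111111  (ones: 8)
  rows 8-15 [x1,x2,x3=001]: 00000000  (ones: 0)
  rows 16-23 [x1,x2,x3=010]: 11111111  (ones: 8)
  rows 24-31 [x1,x2,x3=011]: 11111111  (ones: 8)
  rows 32-39 [x1,x2,x3=100]: 11111111  (ones: 8)
  rows 40-47 [x1,x2,x3=101]: 00000000  (ones: 0)
  rows 48-55 [x1,x2,x3=110]: 11111111  (ones: 8)
  rows 56-63 [x1,x2,x3=111]: 11111111  (ones: 8)
Count of 1-rows = 8+0+8+8+8+0+8+8 = 48

48


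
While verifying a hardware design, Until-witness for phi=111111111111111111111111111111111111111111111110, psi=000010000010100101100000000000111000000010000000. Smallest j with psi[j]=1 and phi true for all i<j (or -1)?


(phi U psi) at 0: need smallest j with psi[j]=1 and phi[i]=1 for all i in [0,j).
Scan from step 0:
  step 0: phi=1, psi=0 -> continue
  step 1: phi=1, psi=0 -> continue
  step 2: phi=1, psi=0 -> continue
  step 3: phi=1, psi=0 -> continue
  step 4: psi=1 and phi held for [0,4) -> witness found
Witness step = 4

4


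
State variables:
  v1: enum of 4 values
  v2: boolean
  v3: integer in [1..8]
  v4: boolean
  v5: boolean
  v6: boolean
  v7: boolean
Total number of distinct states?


State space = product of domain sizes of all variables.
Domain sizes:
  v1 (enum of 4 values): 4
  v2 (boolean): 2
  v3 (integer in [1..8]): 8
  v4 (boolean): 2
  v5 (boolean): 2
  v6 (boolean): 2
  v7 (boolean): 2
Product = 4 * 2 * 8 * 2 * 2 * 2 * 2 = 1024

1024


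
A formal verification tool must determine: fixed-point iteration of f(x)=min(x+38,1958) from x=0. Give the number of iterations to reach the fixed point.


Step 1: x=0, cap=1958, increment=38
Step 2: x grows by 38 each step until capped at 1958; fixed point is x=1958
Step 3: iterations = ceil(1958/38) = 52

52


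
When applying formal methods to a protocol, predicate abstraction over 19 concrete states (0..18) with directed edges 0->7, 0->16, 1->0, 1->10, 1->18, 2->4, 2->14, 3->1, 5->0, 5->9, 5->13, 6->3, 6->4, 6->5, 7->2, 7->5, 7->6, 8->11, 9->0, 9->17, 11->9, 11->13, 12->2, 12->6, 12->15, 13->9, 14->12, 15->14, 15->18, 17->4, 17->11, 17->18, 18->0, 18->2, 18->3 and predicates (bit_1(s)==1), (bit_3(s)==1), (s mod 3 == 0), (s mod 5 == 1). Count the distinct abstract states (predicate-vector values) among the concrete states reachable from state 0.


BFS from 0:
Concrete reachable: {0, 1, 2, 3, 4, 5, 6, 7, 9, 10, 11, 12, 13, 14, 15, 16, 17, 18}
Abstract via predicates (bit_1(s)==1), (bit_3(s)==1), (s mod 3 == 0), (s mod 5 == 1):
  (0,0,0,0) <- {4, 5, 17}
  (0,0,0,1) <- {1, 16}
  (0,0,1,0) <- {0}
  (0,1,0,0) <- {13}
  (0,1,1,0) <- {9, 12}
  (1,0,0,0) <- {2, 7}
  (1,0,1,0) <- {3, 18}
  (1,0,1,1) <- {6}
  (1,1,0,0) <- {10, 14}
  (1,1,0,1) <- {11}
  (1,1,1,0) <- {15}
Distinct abstract states = 11

11


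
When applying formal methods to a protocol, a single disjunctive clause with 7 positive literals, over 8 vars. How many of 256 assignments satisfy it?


Step 1: Total=2^8=256
Step 2: Unsat when all 7 false: 2^1=2
Step 3: Sat=256-2=254

254


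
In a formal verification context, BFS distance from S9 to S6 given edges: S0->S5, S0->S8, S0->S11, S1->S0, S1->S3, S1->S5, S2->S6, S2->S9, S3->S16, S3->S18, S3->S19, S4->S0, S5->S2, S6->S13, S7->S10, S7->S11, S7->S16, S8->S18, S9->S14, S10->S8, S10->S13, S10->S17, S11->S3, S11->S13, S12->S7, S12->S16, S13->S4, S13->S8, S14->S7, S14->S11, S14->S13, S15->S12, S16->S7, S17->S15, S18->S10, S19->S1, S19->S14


BFS layer-by-layer from S9:
  dist 0: {S9}
  dist 1: {S14}
  dist 2: {S7, S11, S13}
  dist 3: {S3, S4, S8, S10, S16}
  dist 4: {S0, S17, S18, S19}
  dist 5: {S1, S5, S15}
  dist 6: {S2, S12}
  dist 7: {S6}
  -> S6 reached at distance 7
Shortest path length = 7

7


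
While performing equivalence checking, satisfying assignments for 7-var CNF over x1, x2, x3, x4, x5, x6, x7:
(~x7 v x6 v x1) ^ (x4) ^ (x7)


CNF with 3 clauses over 7 vars (128 assignments).
An assignment satisfies CNF iff every clause has >=1 true literal.
Check each row (bits = x1,x2,x3,x4,x5,x6,x7; clause T/F shown):
  row 0 [0000000]: clauses=TFF -> 0
  row 1 [0000001]: clauses=FFT -> 0
  row 2 [0000010]: clauses=TFF -> 0
  row 3 [0000011]: clauses=TFT -> 0
  row 4 [0000100]: clauses=TFF -> 0
  (every remaining row is evaluated the same way; all 128 results are listed next)
Full result column, 8 rows per line (x1,x2,x3,x4 fixed per line; x5,x6,x7 runs 000..111 left to right):
  rows 0-7 [x1,x2,x3,x4=0000]: 00000000  (ones: 0)
  rows 8-15 [x1,x2,x3,x4=0001]: 00010001  (ones: 2)
  rows 16-23 [x1,x2,x3,x4=0010]: 00000000  (ones: 0)
  rows 24-31 [x1,x2,x3,x4=0011]: 00010001  (ones: 2)
  rows 32-39 [x1,x2,x3,x4=0100]: 00000000  (ones: 0)
  rows 40-47 [x1,x2,x3,x4=0101]: 00010001  (ones: 2)
  rows 48-55 [x1,x2,x3,x4=0110]: 00000000  (ones: 0)
  rows 56-63 [x1,x2,x3,x4=0111]: 00010001  (ones: 2)
  rows 64-71 [x1,x2,x3,x4=1000]: 00000000  (ones: 0)
  rows 72-79 [x1,x2,x3,x4=1001]: 01010101  (ones: 4)
  rows 80-87 [x1,x2,x3,x4=1010]: 00000000  (ones: 0)
  rows 88-95 [x1,x2,x3,x4=1011]: 01010101  (ones: 4)
  rows 96-103 [x1,x2,x3,x4=1100]: 00000000  (ones: 0)
  rows 104-111 [x1,x2,x3,x4=1101]: 01010101  (ones: 4)
  rows 112-119 [x1,x2,x3,x4=1110]: 00000000  (ones: 0)
  rows 120-127 [x1,x2,x3,x4=1111]: 01010101  (ones: 4)
Satisfying assignments = 0+2+0+2+0+2+0+2+0+4+0+4+0+4+0+4 = 24

24


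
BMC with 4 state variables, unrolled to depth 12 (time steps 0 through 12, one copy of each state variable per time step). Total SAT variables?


BMC unrolls to depth k, creating one copy of each state var for steps 0..k.
Step count = 12 + 1 = 13 (steps 0 through 12)
Vars per step = 4
Total = 4 * 13 = 52

52


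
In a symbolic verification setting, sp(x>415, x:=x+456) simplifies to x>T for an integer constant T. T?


Formula: sp(P, x:=E) = exists old_x. (x = E[old_x/x]) AND P[old_x/x] (old_x is the value of x before the assignment; eliminate old_x by solving x = E[old_x/x] for old_x)
Step 1: Precondition P: x>415, i.e. old_x > 415
Step 2: Assignment gives x = old_x + 456, so old_x = x - 456
Step 3: Substitute into P: x - 456 > 415
Step 4: Simplify: x > 415+456 = 871

871


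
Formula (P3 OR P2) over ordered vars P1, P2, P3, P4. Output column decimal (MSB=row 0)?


Formula: (P3 OR P2) over P1, P2, P3, P4 (16 rows)
Evaluate each row (bits = P1,P2,P3,P4, MSB first):
  row 0 [0000]: (0 OR 0) -> 0
  row 1 [0001]: (0 OR 0) -> 0
  row 2 [0010]: (1 OR 0) -> 1
  row 3 [0011]: (1 OR 0) -> 1
  row 4 [0100]: (0 OR 1) -> 1
  row 5 [0101]: (0 OR 1) -> 1
  row 6 [0110]: (1 OR 1) -> 1
  row 7 [0111]: (1 OR 1) -> 1
  row 8 [1000]: (0 OR 0) -> 0
  row 9 [1001]: (0 OR 0) -> 0
  row 10 [1010]: (1 OR 0) -> 1
  row 11 [1011]: (1 OR 0) -> 1
  row 12 [1100]: (0 OR 1) -> 1
  row 13 [1101]: (0 OR 1) -> 1
  row 14 [1110]: (1 OR 1) -> 1
  row 15 [1111]: (1 OR 1) -> 1
Full result column, 4 rows per line (P1,P2 fixed per line; P3,P4 runs 00..11 left to right):
  rows 0-3 [P1,P2=00]: 0011  = hex 3
  rows 4-7 [P1,P2=01]: 1111  = hex F
  rows 8-11 [P1,P2=10]: 0011  = hex 3
  rows 12-15 [P1,P2=11]: 1111  = hex F
Output column (row 0 .. row 15) = 0011111100111111
Output column grouped in 4s = 0011 1111 0011 1111 = 0x3F3F
Convert to decimal digit by digit (value = value*16 + digit):
  3 -> 3
  3*16 + 15 (F) = 63
  63*16 + 3 = 1011
  1011*16 + 15 (F) = 16191
Decimal = 16191

16191


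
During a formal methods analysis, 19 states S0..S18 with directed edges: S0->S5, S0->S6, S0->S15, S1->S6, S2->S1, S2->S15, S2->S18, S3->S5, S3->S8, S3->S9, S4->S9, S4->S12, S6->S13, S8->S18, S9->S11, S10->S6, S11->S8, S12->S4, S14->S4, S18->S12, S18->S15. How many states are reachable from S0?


BFS from S0:
  layer 0: {S0}
  layer 1: {S5, S6, S15}
  layer 2: {S13}
Reachable set: {S0, S5, S6, S13, S15}
Count = 5

5


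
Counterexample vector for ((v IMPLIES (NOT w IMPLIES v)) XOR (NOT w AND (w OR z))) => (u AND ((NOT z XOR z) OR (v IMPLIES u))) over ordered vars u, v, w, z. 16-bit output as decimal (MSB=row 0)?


F1 = ((v IMPLIES (NOT w IMPLIES v)) XOR (NOT w AND (w OR z)))
F2 = (u AND ((NOT z XOR z) OR (v IMPLIES u)))
Counterexample to F1=>F2 is where F1=1 and F2=0.
Evaluate each row (bits = u,v,w,z, MSB first):
  row 0 [0000]: F1=1 F2=0 -> F1&~F2 -> 1
  row 1 [0001]: F1=0 F2=0 -> F1&~F2 -> 0
  row 2 [0010]: F1=1 F2=0 -> F1&~F2 -> 1
  row 3 [0011]: F1=1 F2=0 -> F1&~F2 -> 1
  row 4 [0100]: F1=1 F2=0 -> F1&~F2 -> 1
  row 5 [0101]: F1=0 F2=0 -> F1&~F2 -> 0
  row 6 [0110]: F1=1 F2=0 -> F1&~F2 -> 1
  row 7 [0111]: F1=1 F2=0 -> F1&~F2 -> 1
  row 8 [1000]: F1=1 F2=1 -> F1&~F2 -> 0
  row 9 [1001]: F1=0 F2=1 -> F1&~F2 -> 0
  row 10 [1010]: F1=1 F2=1 -> F1&~F2 -> 0
  row 11 [1011]: F1=1 F2=1 -> F1&~F2 -> 0
  row 12 [1100]: F1=1 F2=1 -> F1&~F2 -> 0
  row 13 [1101]: F1=0 F2=1 -> F1&~F2 -> 0
  row 14 [1110]: F1=1 F2=1 -> F1&~F2 -> 0
  row 15 [1111]: F1=1 F2=1 -> F1&~F2 -> 0
Full result column, 4 rows per line (u,v fixed per line; w,z runs 00..11 left to right):
  rows 0-3 [u,v=00]: 1011  = hex B
  rows 4-7 [u,v=01]: 1011  = hex B
  rows 8-11 [u,v=10]: 0000  = hex 0
  rows 12-15 [u,v=11]: 0000  = hex 0
Counterexample vector (row 0 .. row 15) = 1011101100000000
Output column grouped in 4s = 1011 1011 0000 0000 = 0xBB00
Convert to decimal digit by digit (value = value*16 + digit):
  B -> 11
  11*16 + 11 (B) = 187
  187*16 + 0 = 2992
  2992*16 + 0 = 47872
Decimal = 47872

47872


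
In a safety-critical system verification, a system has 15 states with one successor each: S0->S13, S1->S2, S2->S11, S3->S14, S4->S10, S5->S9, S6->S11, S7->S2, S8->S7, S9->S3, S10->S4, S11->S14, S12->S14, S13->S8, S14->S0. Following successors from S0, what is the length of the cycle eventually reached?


Trace from S0 until a state repeats:
  S0 -> S13 -> S8 -> S7 -> S2 -> S11 -> S14 -> S0
S0 first seen at step 0, revisited at step 7.
Cycle length = 7 - 0 = 7

7


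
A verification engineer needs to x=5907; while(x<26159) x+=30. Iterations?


Step 1: x goes from 5907 toward 26159 by 30; the body runs while x<26159, so iterations = ceil((bound-start)/step)
Step 2: Distance=20252
Step 3: ceil(20252/30)=676

676


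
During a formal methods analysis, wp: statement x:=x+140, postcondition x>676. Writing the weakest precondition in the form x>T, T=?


Formula: wp(x:=E, P) = P[E/x] (substitute E for x in postcondition)
Step 1: Postcondition: x>676
Step 2: Substitute x+140 for x: x+140>676
Step 3: Solve for x: x > 676-140 = 536

536


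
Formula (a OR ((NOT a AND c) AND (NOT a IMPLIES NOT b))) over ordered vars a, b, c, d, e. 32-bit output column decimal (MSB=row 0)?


Formula: (a OR ((NOT a AND c) AND (NOT a IMPLIES NOT b))) over a, b, c, d, e (32 rows)
Evaluate each row (bits = a,b,c,d,e, MSB first):
  row 0 [00000]: (0 OR ((NOT 0 AND 0) AND (NOT 0 IMPLIES NOT 0))) -> 0
  row 1 [00001]: (0 OR ((NOT 0 AND 0) AND (NOT 0 IMPLIES NOT 0))) -> 0
  row 2 [00010]: (0 OR ((NOT 0 AND 0) AND (NOT 0 IMPLIES NOT 0))) -> 0
  row 3 [00011]: (0 OR ((NOT 0 AND 0) AND (NOT 0 IMPLIES NOT 0))) -> 0
  row 4 [00100]: (0 OR ((NOT 0 AND 1) AND (NOT 0 IMPLIES NOT 0))) -> 1
  row 5 [00101]: (0 OR ((NOT 0 AND 1) AND (NOT 0 IMPLIES NOT 0))) -> 1
  row 6 [00110]: (0 OR ((NOT 0 AND 1) AND (NOT 0 IMPLIES NOT 0))) -> 1
  row 7 [00111]: (0 OR ((NOT 0 AND 1) AND (NOT 0 IMPLIES NOT 0))) -> 1
  row 8 [01000]: (0 OR ((NOT 0 AND 0) AND (NOT 0 IMPLIES NOT 1))) -> 0
  row 9 [01001]: (0 OR ((NOT 0 AND 0) AND (NOT 0 IMPLIES NOT 1))) -> 0
  row 10 [01010]: (0 OR ((NOT 0 AND 0) AND (NOT 0 IMPLIES NOT 1))) -> 0
  row 11 [01011]: (0 OR ((NOT 0 AND 0) AND (NOT 0 IMPLIES NOT 1))) -> 0
  row 12 [01100]: (0 OR ((NOT 0 AND 1) AND (NOT 0 IMPLIES NOT 1))) -> 0
  row 13 [01101]: (0 OR ((NOT 0 AND 1) AND (NOT 0 IMPLIES NOT 1))) -> 0
  row 14 [01110]: (0 OR ((NOT 0 AND 1) AND (NOT 0 IMPLIES NOT 1))) -> 0
  row 15 [01111]: (0 OR ((NOT 0 AND 1) AND (NOT 0 IMPLIES NOT 1))) -> 0
  row 16 [10000]: (1 OR ((NOT 1 AND 0) AND (NOT 1 IMPLIES NOT 0))) -> 1
  row 17 [10001]: (1 OR ((NOT 1 AND 0) AND (NOT 1 IMPLIES NOT 0))) -> 1
  row 18 [10010]: (1 OR ((NOT 1 AND 0) AND (NOT 1 IMPLIES NOT 0))) -> 1
  row 19 [10011]: (1 OR ((NOT 1 AND 0) AND (NOT 1 IMPLIES NOT 0))) -> 1
  row 20 [10100]: (1 OR ((NOT 1 AND 1) AND (NOT 1 IMPLIES NOT 0))) -> 1
  row 21 [10101]: (1 OR ((NOT 1 AND 1) AND (NOT 1 IMPLIES NOT 0))) -> 1
  row 22 [10110]: (1 OR ((NOT 1 AND 1) AND (NOT 1 IMPLIES NOT 0))) -> 1
  row 23 [10111]: (1 OR ((NOT 1 AND 1) AND (NOT 1 IMPLIES NOT 0))) -> 1
  row 24 [11000]: (1 OR ((NOT 1 AND 0) AND (NOT 1 IMPLIES NOT 1))) -> 1
  row 25 [11001]: (1 OR ((NOT 1 AND 0) AND (NOT 1 IMPLIES NOT 1))) -> 1
  row 26 [11010]: (1 OR ((NOT 1 AND 0) AND (NOT 1 IMPLIES NOT 1))) -> 1
  row 27 [11011]: (1 OR ((NOT 1 AND 0) AND (NOT 1 IMPLIES NOT 1))) -> 1
  row 28 [11100]: (1 OR ((NOT 1 AND 1) AND (NOT 1 IMPLIES NOT 1))) -> 1
  row 29 [11101]: (1 OR ((NOT 1 AND 1) AND (NOT 1 IMPLIES NOT 1))) -> 1
  row 30 [11110]: (1 OR ((NOT 1 AND 1) AND (NOT 1 IMPLIES NOT 1))) -> 1
  row 31 [11111]: (1 OR ((NOT 1 AND 1) AND (NOT 1 IMPLIES NOT 1))) -> 1
Full result column, 4 rows per line (a,b,c fixed per line; d,e runs 00..11 left to right):
  rows 0-3 [a,b,c=000]: 0000  = hex 0
  rows 4-7 [a,b,c=001]: 1111  = hex F
  rows 8-11 [a,b,c=010]: 0000  = hex 0
  rows 12-15 [a,b,c=011]: 0000  = hex 0
  rows 16-19 [a,b,c=100]: 1111  = hex F
  rows 20-23 [a,b,c=101]: 1111  = hex F
  rows 24-27 [a,b,c=110]: 1111  = hex F
  rows 28-31 [a,b,c=111]: 1111  = hex F
Output column (row 0 .. row 31) = 00001111000000001111111111111111
Output column grouped in 4s = 0000 1111 0000 0000 1111 1111 1111 1111 = 0x0F00FFFF
Convert to decimal digit by digit (value = value*16 + digit):
  0 -> 0
  0*16 + 15 (F) = 15
  15*16 + 0 = 240
  240*16 + 0 = 3840
  3840*16 + 15 (F) = 61455
  61455*16 + 15 (F) = 983295
  983295*16 + 15 (F) = 15732735
  15732735*16 + 15 (F) = 251723775
Decimal = 251723775

251723775


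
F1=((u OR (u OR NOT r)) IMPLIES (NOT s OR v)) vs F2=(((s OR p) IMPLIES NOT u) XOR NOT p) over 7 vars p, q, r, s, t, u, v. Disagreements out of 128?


F1 = ((u OR (u OR NOT r)) IMPLIES (NOT s OR v))
F2 = (((s OR p) IMPLIES NOT u) XOR NOT p)
Evaluate both on each of 128 rows (bits = p,q,r,s,t,u,v):
  row 0 [0000000]: F1=1 F2=0 (differ) -> 1
  row 1 [0000001]: F1=1 F2=0 (differ) -> 1
  row 2 [0000010]: F1=1 F2=0 (differ) -> 1
  row 3 [0000011]: F1=1 F2=0 (differ) -> 1
  row 4 [0000100]: F1=1 F2=0 (differ) -> 1
  (every remaining row is evaluated the same way; all 128 results are listed next)
Full result column, 8 rows per line (p,q,r,s fixed per line; t,u,v runs 000..111 left to right):
  rows 0-7 [p,q,r,s=0000]: 11111111  (ones: 8)
  rows 8-15 [p,q,r,s=0001]: 01100110  (ones: 4)
  rows 16-23 [p,q,r,s=0010]: 11111111  (ones: 8)
  rows 24-31 [p,q,r,s=0011]: 11101110  (ones: 6)
  rows 32-39 [p,q,r,s=0100]: 11111111  (ones: 8)
  rows 40-47 [p,q,r,s=0101]: 01100110  (ones: 4)
  rows 48-55 [p,q,r,s=0110]: 11111111  (ones: 8)
  rows 56-63 [p,q,r,s=0111]: 11101110  (ones: 6)
  rows 64-71 [p,q,r,s=1000]: 00110011  (ones: 4)
  rows 72-79 [p,q,r,s=1001]: 10011001  (ones: 4)
  rows 80-87 [p,q,r,s=1010]: 00110011  (ones: 4)
  rows 88-95 [p,q,r,s=1011]: 00010001  (ones: 2)
  rows 96-103 [p,q,r,s=1100]: 00110011  (ones: 4)
  rows 104-111 [p,q,r,s=1101]: 10011001  (ones: 4)
  rows 112-119 [p,q,r,s=1110]: 00110011  (ones: 4)
  rows 120-127 [p,q,r,s=1111]: 00010001  (ones: 2)
Disagreements = 8+4+8+6+8+4+8+6+4+4+4+2+4+4+4+2 = 80

80


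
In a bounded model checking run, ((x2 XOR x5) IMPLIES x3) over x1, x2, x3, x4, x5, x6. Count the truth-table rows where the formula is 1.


Formula: ((x2 XOR x5) IMPLIES x3) over 6 vars (64 rows)
Evaluate each row (x1, x2, x3, x4, x5, x6 as bits, MSB first):
  row 0 [000000]: ((0 XOR 0) IMPLIES 0) -> 1
  row 1 [000001]: ((0 XOR 0) IMPLIES 0) -> 1
  row 2 [000010]: ((0 XOR 1) IMPLIES 0) -> 0
  row 3 [000011]: ((0 XOR 1) IMPLIES 0) -> 0
  row 4 [000100]: ((0 XOR 0) IMPLIES 0) -> 1
  (every remaining row is evaluated the same way; all 64 results are listed next)
Full result column, 8 rows per line (x1,x2,x3 fixed per line; x4,x5,x6 runs 000..111 left to right):
  rows 0-7 [x1,x2,x3=000]: 11001100  (ones: 4)
  rows 8-15 [x1,x2,x3=001]: 11111111  (ones: 8)
  rows 16-23 [x1,x2,x3=010]: 00110011  (ones: 4)
  rows 24-31 [x1,x2,x3=011]: 11111111  (ones: 8)
  rows 32-39 [x1,x2,x3=100]: 11001100  (ones: 4)
  rows 40-47 [x1,x2,x3=101]: 11111111  (ones: 8)
  rows 48-55 [x1,x2,x3=110]: 00110011  (ones: 4)
  rows 56-63 [x1,x2,x3=111]: 11111111  (ones: 8)
Count of 1-rows = 4+8+4+8+4+8+4+8 = 48

48


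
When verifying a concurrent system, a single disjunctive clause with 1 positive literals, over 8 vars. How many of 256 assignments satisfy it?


Step 1: Total=2^8=256
Step 2: Unsat when all 1 false: 2^7=128
Step 3: Sat=256-128=128

128


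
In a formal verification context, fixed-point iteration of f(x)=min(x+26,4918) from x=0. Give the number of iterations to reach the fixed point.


Step 1: x=0, cap=4918, increment=26
Step 2: x grows by 26 each step until capped at 4918; fixed point is x=4918
Step 3: iterations = ceil(4918/26) = 190

190


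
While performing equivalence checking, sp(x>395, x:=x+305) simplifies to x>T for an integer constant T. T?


Formula: sp(P, x:=E) = exists old_x. (x = E[old_x/x]) AND P[old_x/x] (old_x is the value of x before the assignment; eliminate old_x by solving x = E[old_x/x] for old_x)
Step 1: Precondition P: x>395, i.e. old_x > 395
Step 2: Assignment gives x = old_x + 305, so old_x = x - 305
Step 3: Substitute into P: x - 305 > 395
Step 4: Simplify: x > 395+305 = 700

700


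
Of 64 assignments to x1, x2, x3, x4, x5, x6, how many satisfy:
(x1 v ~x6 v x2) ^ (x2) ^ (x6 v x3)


CNF with 3 clauses over 6 vars (64 assignments).
An assignment satisfies CNF iff every clause has >=1 true literal.
Check each row (bits = x1,x2,x3,x4,x5,x6; clause T/F shown):
  row 0 [000000]: clauses=TFF -> 0
  row 1 [000001]: clauses=FFT -> 0
  row 2 [000010]: clauses=TFF -> 0
  row 3 [000011]: clauses=FFT -> 0
  row 4 [000100]: clauses=TFF -> 0
  (every remaining row is evaluated the same way; all 64 results are listed next)
Full result column, 8 rows per line (x1,x2,x3 fixed per line; x4,x5,x6 runs 000..111 left to right):
  rows 0-7 [x1,x2,x3=000]: 00000000  (ones: 0)
  rows 8-15 [x1,x2,x3=001]: 00000000  (ones: 0)
  rows 16-23 [x1,x2,x3=010]: 01010101  (ones: 4)
  rows 24-31 [x1,x2,x3=011]: 11111111  (ones: 8)
  rows 32-39 [x1,x2,x3=100]: 00000000  (ones: 0)
  rows 40-47 [x1,x2,x3=101]: 00000000  (ones: 0)
  rows 48-55 [x1,x2,x3=110]: 01010101  (ones: 4)
  rows 56-63 [x1,x2,x3=111]: 11111111  (ones: 8)
Satisfying assignments = 0+0+4+8+0+0+4+8 = 24

24


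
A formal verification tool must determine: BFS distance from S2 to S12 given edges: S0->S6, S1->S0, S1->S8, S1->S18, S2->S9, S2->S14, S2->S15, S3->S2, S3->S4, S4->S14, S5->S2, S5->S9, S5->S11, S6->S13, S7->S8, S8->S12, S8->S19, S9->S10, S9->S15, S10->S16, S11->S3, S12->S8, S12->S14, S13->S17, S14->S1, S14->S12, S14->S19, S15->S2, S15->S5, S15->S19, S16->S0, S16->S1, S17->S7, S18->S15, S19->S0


BFS layer-by-layer from S2:
  dist 0: {S2}
  dist 1: {S9, S14, S15}
  dist 2: {S1, S5, S10, S12, S19}
  -> S12 reached at distance 2
Shortest path length = 2

2


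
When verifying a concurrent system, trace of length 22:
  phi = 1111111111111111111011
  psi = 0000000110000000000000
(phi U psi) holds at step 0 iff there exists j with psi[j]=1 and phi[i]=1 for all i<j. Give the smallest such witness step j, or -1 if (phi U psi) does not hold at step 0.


(phi U psi) at 0: need smallest j with psi[j]=1 and phi[i]=1 for all i in [0,j).
Scan from step 0:
  step 0: phi=1, psi=0 -> continue
  step 1: phi=1, psi=0 -> continue
  step 2: phi=1, psi=0 -> continue
  step 3: phi=1, psi=0 -> continue
  step 7: psi=1 and phi held for [0,7) -> witness found
Witness step = 7

7


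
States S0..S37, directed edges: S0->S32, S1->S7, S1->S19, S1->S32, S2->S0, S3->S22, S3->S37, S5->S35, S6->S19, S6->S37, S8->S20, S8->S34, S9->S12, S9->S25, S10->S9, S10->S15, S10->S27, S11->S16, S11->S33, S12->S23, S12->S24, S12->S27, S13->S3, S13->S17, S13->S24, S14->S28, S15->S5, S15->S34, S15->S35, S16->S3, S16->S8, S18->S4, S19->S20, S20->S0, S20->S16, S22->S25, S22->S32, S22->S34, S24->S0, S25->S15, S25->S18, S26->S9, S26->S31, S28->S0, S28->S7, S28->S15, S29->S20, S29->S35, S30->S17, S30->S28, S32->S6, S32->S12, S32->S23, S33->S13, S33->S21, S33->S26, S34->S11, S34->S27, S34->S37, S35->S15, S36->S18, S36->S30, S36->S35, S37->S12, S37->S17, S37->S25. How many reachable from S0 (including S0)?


BFS from S0:
  layer 0: {S0}
  layer 1: {S32}
  layer 2: {S6, S12, S23}
  layer 3: {S19, S24, S27, S37}
  layer 4: {S17, S20, S25}
  layer 5: {S15, S16, S18}
  layer 6: {S3, S4, S5, S8, S34, S35}
  layer 7: {S11, S22}
  layer 8: {S33}
  layer 9: {S13, S21, S26}
  layer 10: {S9, S31}
Reachable set: {S0, S3, S4, S5, S6, S8, S9, S11, S12, S13, S15, S16, S17, S18, S19, S20, S21, S22, S23, S24, S25, S26, S27, S31, S32, S33, S34, S35, S37}
Count = 29

29


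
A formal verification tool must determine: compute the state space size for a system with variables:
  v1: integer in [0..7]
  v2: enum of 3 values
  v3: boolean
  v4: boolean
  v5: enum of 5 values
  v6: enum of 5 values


State space = product of domain sizes of all variables.
Domain sizes:
  v1 (integer in [0..7]): 8
  v2 (enum of 3 values): 3
  v3 (boolean): 2
  v4 (boolean): 2
  v5 (enum of 5 values): 5
  v6 (enum of 5 values): 5
Product = 8 * 3 * 2 * 2 * 5 * 5 = 2400

2400


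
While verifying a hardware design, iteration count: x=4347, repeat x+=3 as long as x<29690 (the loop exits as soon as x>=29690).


Step 1: x goes from 4347 toward 29690 by 3; the body runs while x<29690, so iterations = ceil((bound-start)/step)
Step 2: Distance=25343
Step 3: ceil(25343/3)=8448

8448


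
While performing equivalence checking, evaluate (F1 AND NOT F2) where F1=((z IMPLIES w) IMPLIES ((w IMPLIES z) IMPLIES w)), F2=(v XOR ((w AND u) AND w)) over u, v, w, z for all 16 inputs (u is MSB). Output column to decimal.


F1 = ((z IMPLIES w) IMPLIES ((w IMPLIES z) IMPLIES w))
F2 = (v XOR ((w AND u) AND w))
Counterexample to F1=>F2 is where F1=1 and F2=0.
Evaluate each row (bits = u,v,w,z, MSB first):
  row 0 [0000]: F1=0 F2=0 -> F1&~F2 -> 0
  row 1 [0001]: F1=1 F2=0 -> F1&~F2 -> 1
  row 2 [0010]: F1=1 F2=0 -> F1&~F2 -> 1
  row 3 [0011]: F1=1 F2=0 -> F1&~F2 -> 1
  row 4 [0100]: F1=0 F2=1 -> F1&~F2 -> 0
  row 5 [0101]: F1=1 F2=1 -> F1&~F2 -> 0
  row 6 [0110]: F1=1 F2=1 -> F1&~F2 -> 0
  row 7 [0111]: F1=1 F2=1 -> F1&~F2 -> 0
  row 8 [1000]: F1=0 F2=0 -> F1&~F2 -> 0
  row 9 [1001]: F1=1 F2=0 -> F1&~F2 -> 1
  row 10 [1010]: F1=1 F2=1 -> F1&~F2 -> 0
  row 11 [1011]: F1=1 F2=1 -> F1&~F2 -> 0
  row 12 [1100]: F1=0 F2=1 -> F1&~F2 -> 0
  row 13 [1101]: F1=1 F2=1 -> F1&~F2 -> 0
  row 14 [1110]: F1=1 F2=0 -> F1&~F2 -> 1
  row 15 [1111]: F1=1 F2=0 -> F1&~F2 -> 1
Full result column, 4 rows per line (u,v fixed per line; w,z runs 00..11 left to right):
  rows 0-3 [u,v=00]: 0111  = hex 7
  rows 4-7 [u,v=01]: 0000  = hex 0
  rows 8-11 [u,v=10]: 0100  = hex 4
  rows 12-15 [u,v=11]: 0011  = hex 3
Counterexample vector (row 0 .. row 15) = 0111000001000011
Output column grouped in 4s = 0111 0000 0100 0011 = 0x7043
Convert to decimal digit by digit (value = value*16 + digit):
  7 -> 7
  7*16 + 0 = 112
  112*16 + 4 = 1796
  1796*16 + 3 = 28739
Decimal = 28739

28739


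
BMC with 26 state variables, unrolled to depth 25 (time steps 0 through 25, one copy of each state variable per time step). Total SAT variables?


BMC unrolls to depth k, creating one copy of each state var for steps 0..k.
Step count = 25 + 1 = 26 (steps 0 through 25)
Vars per step = 26
Total = 26 * 26 = 676

676


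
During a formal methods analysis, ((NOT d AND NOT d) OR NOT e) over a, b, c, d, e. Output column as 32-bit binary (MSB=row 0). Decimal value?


Formula: ((NOT d AND NOT d) OR NOT e) over a, b, c, d, e (32 rows)
Evaluate each row (bits = a,b,c,d,e, MSB first):
  row 0 [00000]: ((NOT 0 AND NOT 0) OR NOT 0) -> 1
  row 1 [00001]: ((NOT 0 AND NOT 0) OR NOT 1) -> 1
  row 2 [00010]: ((NOT 1 AND NOT 1) OR NOT 0) -> 1
  row 3 [00011]: ((NOT 1 AND NOT 1) OR NOT 1) -> 0
  row 4 [00100]: ((NOT 0 AND NOT 0) OR NOT 0) -> 1
  row 5 [00101]: ((NOT 0 AND NOT 0) OR NOT 1) -> 1
  row 6 [00110]: ((NOT 1 AND NOT 1) OR NOT 0) -> 1
  row 7 [00111]: ((NOT 1 AND NOT 1) OR NOT 1) -> 0
  row 8 [01000]: ((NOT 0 AND NOT 0) OR NOT 0) -> 1
  row 9 [01001]: ((NOT 0 AND NOT 0) OR NOT 1) -> 1
  row 10 [01010]: ((NOT 1 AND NOT 1) OR NOT 0) -> 1
  row 11 [01011]: ((NOT 1 AND NOT 1) OR NOT 1) -> 0
  row 12 [01100]: ((NOT 0 AND NOT 0) OR NOT 0) -> 1
  row 13 [01101]: ((NOT 0 AND NOT 0) OR NOT 1) -> 1
  row 14 [01110]: ((NOT 1 AND NOT 1) OR NOT 0) -> 1
  row 15 [01111]: ((NOT 1 AND NOT 1) OR NOT 1) -> 0
  row 16 [10000]: ((NOT 0 AND NOT 0) OR NOT 0) -> 1
  row 17 [10001]: ((NOT 0 AND NOT 0) OR NOT 1) -> 1
  row 18 [10010]: ((NOT 1 AND NOT 1) OR NOT 0) -> 1
  row 19 [10011]: ((NOT 1 AND NOT 1) OR NOT 1) -> 0
  row 20 [10100]: ((NOT 0 AND NOT 0) OR NOT 0) -> 1
  row 21 [10101]: ((NOT 0 AND NOT 0) OR NOT 1) -> 1
  row 22 [10110]: ((NOT 1 AND NOT 1) OR NOT 0) -> 1
  row 23 [10111]: ((NOT 1 AND NOT 1) OR NOT 1) -> 0
  row 24 [11000]: ((NOT 0 AND NOT 0) OR NOT 0) -> 1
  row 25 [11001]: ((NOT 0 AND NOT 0) OR NOT 1) -> 1
  row 26 [11010]: ((NOT 1 AND NOT 1) OR NOT 0) -> 1
  row 27 [11011]: ((NOT 1 AND NOT 1) OR NOT 1) -> 0
  row 28 [11100]: ((NOT 0 AND NOT 0) OR NOT 0) -> 1
  row 29 [11101]: ((NOT 0 AND NOT 0) OR NOT 1) -> 1
  row 30 [11110]: ((NOT 1 AND NOT 1) OR NOT 0) -> 1
  row 31 [11111]: ((NOT 1 AND NOT 1) OR NOT 1) -> 0
Full result column, 4 rows per line (a,b,c fixed per line; d,e runs 00..11 left to right):
  rows 0-3 [a,b,c=000]: 1110  = hex E
  rows 4-7 [a,b,c=001]: 1110  = hex E
  rows 8-11 [a,b,c=010]: 1110  = hex E
  rows 12-15 [a,b,c=011]: 1110  = hex E
  rows 16-19 [a,b,c=100]: 1110  = hex E
  rows 20-23 [a,b,c=101]: 1110  = hex E
  rows 24-27 [a,b,c=110]: 1110  = hex E
  rows 28-31 [a,b,c=111]: 1110  = hex E
Output column (row 0 .. row 31) = 11101110111011101110111011101110
Output column grouped in 4s = 1110 1110 1110 1110 1110 1110 1110 1110 = 0xEEEEEEEE
Convert to decimal digit by digit (value = value*16 + digit):
  E -> 14
  14*16 + 14 (E) = 238
  238*16 + 14 (E) = 3822
  3822*16 + 14 (E) = 61166
  61166*16 + 14 (E) = 978670
  978670*16 + 14 (E) = 15658734
  15658734*16 + 14 (E) = 250539758
  250539758*16 + 14 (E) = 4008636142
Decimal = 4008636142

4008636142


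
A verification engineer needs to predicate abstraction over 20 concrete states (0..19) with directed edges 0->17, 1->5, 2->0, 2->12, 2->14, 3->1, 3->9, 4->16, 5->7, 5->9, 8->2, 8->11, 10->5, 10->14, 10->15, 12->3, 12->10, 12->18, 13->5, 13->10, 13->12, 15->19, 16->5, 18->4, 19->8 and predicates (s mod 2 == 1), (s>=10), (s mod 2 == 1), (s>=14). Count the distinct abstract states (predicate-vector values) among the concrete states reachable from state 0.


BFS from 0:
Concrete reachable: {0, 17}
Abstract via predicates (s mod 2 == 1), (s>=10), (s mod 2 == 1), (s>=14):
  (0,0,0,0) <- {0}
  (1,1,1,1) <- {17}
Distinct abstract states = 2

2


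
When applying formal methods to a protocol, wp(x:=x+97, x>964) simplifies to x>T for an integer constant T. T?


Formula: wp(x:=E, P) = P[E/x] (substitute E for x in postcondition)
Step 1: Postcondition: x>964
Step 2: Substitute x+97 for x: x+97>964
Step 3: Solve for x: x > 964-97 = 867

867
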